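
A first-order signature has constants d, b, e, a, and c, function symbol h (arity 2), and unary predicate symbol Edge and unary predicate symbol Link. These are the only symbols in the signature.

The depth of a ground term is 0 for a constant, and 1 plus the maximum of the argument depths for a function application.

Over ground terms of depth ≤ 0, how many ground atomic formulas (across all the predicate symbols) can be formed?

First count ground terms of depth ≤ 0.
If N_k denotes the number of depth-≤k ground terms, the 5 constants give N_0 = 5, and each function symbol of arity r contributes N_{k-1}^r new terms at level k: N_k = 5 + N_{k-1}^2.
N_0 = 5
Explicitly: d, b, e, a, c.
So |H| = 5.
Ground atoms are formed by filling each argument slot of a predicate with a term from H, so an r-ary predicate gives |H|^r atoms:
  Edge: 5;  Link: 5
Total ground atoms: 5 + 5 = 10.

10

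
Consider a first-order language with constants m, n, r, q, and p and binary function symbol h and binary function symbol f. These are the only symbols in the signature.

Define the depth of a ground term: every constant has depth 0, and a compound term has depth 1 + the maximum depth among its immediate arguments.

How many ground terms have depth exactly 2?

Let N_k = |{terms of depth ≤ k}|. Then N_0 = 5 and N_k = 5 + N_{k-1}^2 + N_{k-1}^2 for k ≥ 1 (one summand per function symbol, arity giving the exponent).
N_0 = 5
N_1 = 5 + 5^2 + 5^2 = 55
N_2 = 5 + 55^2 + 55^2 = 6055
Terms of depth exactly 2: N_2 − N_1 = 6055 − 55 = 6000.

6000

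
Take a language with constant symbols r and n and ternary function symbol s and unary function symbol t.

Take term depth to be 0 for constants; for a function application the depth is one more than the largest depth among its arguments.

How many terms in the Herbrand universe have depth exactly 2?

1730

Let N_k = |{terms of depth ≤ k}|. Then N_0 = 2 and N_k = 2 + N_{k-1}^3 + N_{k-1} for k ≥ 1 (one summand per function symbol, arity giving the exponent).
N_0 = 2
N_1 = 2 + 2^3 + 2 = 12
N_2 = 2 + 12^3 + 12 = 1742
Terms of depth exactly 2: N_2 − N_1 = 1742 − 12 = 1730.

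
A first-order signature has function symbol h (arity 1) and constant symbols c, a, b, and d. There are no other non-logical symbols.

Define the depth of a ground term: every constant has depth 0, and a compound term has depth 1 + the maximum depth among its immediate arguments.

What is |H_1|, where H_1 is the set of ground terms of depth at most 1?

8

Write N_k for the number of ground terms of depth ≤ k. A term of depth ≤ k is either a constant or a function symbol applied to arguments of depth ≤ k−1, so N_k = 4 + N_{k-1}.
N_0 = 4
N_1 = 4 + 4 = 8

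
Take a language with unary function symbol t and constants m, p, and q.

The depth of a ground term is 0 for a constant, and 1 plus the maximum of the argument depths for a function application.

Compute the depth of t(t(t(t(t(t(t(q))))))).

depth(t(q)) = 1 + depth(q) = 1 + 0 = 1
depth(t(t(q))) = 1 + depth(t(q)) = 1 + 1 = 2
depth(t(t(t(q)))) = 1 + depth(t(t(q))) = 1 + 2 = 3
depth(t(t(t(t(q))))) = 1 + depth(t(t(t(q)))) = 1 + 3 = 4
depth(t(t(t(t(t(q)))))) = 1 + depth(t(t(t(t(q))))) = 1 + 4 = 5
depth(t(t(t(t(t(t(q))))))) = 1 + depth(t(t(t(t(t(q)))))) = 1 + 5 = 6
depth(t(t(t(t(t(t(t(q)))))))) = 1 + depth(t(t(t(t(t(t(q))))))) = 1 + 6 = 7

7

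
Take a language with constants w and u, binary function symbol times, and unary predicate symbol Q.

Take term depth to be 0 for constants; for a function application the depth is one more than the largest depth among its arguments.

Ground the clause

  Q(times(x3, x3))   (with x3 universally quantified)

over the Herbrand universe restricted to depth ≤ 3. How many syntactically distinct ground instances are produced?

Ground terms of depth ≤ 3:
  Let N_k = |{terms of depth ≤ k}|. Then N_0 = 2 and N_k = 2 + N_{k-1}^2 for k ≥ 1 (one summand per function symbol, arity giving the exponent).
  N_0 = 2
  N_1 = 2 + 2^2 = 6
  N_2 = 2 + 6^2 = 38
  N_3 = 2 + 38^2 = 1446
So there are 1446 ground terms available for substitution.
The variable x3 ranges independently over the available ground terms, and distinct assignments produce distinct instances.
Number of ground instances = 1446.

1446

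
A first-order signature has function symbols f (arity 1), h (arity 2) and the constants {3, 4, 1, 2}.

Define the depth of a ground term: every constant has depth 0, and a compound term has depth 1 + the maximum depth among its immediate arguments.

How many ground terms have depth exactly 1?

20

If N_k denotes the number of depth-≤k ground terms, the 4 constants give N_0 = 4, and each function symbol of arity r contributes N_{k-1}^r new terms at level k: N_k = 4 + N_{k-1} + N_{k-1}^2.
N_0 = 4
N_1 = 4 + 4 + 4^2 = 24
Terms of depth exactly 1: N_1 − N_0 = 24 − 4 = 20.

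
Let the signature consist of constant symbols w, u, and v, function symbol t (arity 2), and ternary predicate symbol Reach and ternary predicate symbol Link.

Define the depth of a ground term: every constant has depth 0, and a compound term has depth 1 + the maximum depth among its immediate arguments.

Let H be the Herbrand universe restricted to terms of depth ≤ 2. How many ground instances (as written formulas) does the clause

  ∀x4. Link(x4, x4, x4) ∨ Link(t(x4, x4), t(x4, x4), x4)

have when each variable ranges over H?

Ground terms of depth ≤ 2:
  Let N_k = |{terms of depth ≤ k}|. Then N_0 = 3 and N_k = 3 + N_{k-1}^2 for k ≥ 1 (one summand per function symbol, arity giving the exponent).
  N_0 = 3
  N_1 = 3 + 3^2 = 12
  N_2 = 3 + 12^2 = 147
So there are 147 ground terms available for substitution.
There is 1 variable to instantiate (x4),  occurring in at least one literal, so different choices give different ground instances.
Number of ground instances = 147.

147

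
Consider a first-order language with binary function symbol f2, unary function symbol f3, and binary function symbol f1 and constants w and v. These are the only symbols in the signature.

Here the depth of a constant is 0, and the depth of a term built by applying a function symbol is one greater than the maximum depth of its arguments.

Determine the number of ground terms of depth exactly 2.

290

Write N_k for the number of ground terms of depth ≤ k. A term of depth ≤ k is either a constant or a function symbol applied to arguments of depth ≤ k−1, so N_k = 2 + N_{k-1}^2 + N_{k-1} + N_{k-1}^2.
N_0 = 2
N_1 = 2 + 2^2 + 2 + 2^2 = 12
N_2 = 2 + 12^2 + 12 + 12^2 = 302
Terms of depth exactly 2: N_2 − N_1 = 302 − 12 = 290.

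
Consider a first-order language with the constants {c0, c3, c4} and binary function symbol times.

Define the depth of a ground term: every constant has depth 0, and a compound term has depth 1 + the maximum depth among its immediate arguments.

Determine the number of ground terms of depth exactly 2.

If N_k denotes the number of depth-≤k ground terms, the 3 constants give N_0 = 3, and each function symbol of arity r contributes N_{k-1}^r new terms at level k: N_k = 3 + N_{k-1}^2.
N_0 = 3
N_1 = 3 + 3^2 = 12
N_2 = 3 + 12^2 = 147
Terms of depth exactly 2: N_2 − N_1 = 147 − 12 = 135.

135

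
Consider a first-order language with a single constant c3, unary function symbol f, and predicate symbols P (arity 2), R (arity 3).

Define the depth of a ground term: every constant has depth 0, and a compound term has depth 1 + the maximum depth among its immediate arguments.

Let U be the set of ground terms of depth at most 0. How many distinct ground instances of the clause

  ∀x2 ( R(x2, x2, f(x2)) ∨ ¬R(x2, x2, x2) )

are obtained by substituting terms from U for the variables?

Ground terms of depth ≤ 0:
  Let N_k count ground terms of depth at most k. Each non-constant term of depth ≤ k is some function symbol applied to depth-≤(k−1) arguments, giving N_k = 1 + N_{k-1}.
  N_0 = 1
So there is exactly 1 ground term available for substitution.
The body mentions the single quantified variable x2; since ground terms form a free algebra, no two substitutions collapse to the same formula.
Number of ground instances = 1.

1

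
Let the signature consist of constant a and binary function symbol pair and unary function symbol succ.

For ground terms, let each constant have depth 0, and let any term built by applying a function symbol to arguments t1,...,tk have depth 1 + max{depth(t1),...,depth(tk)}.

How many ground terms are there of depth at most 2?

Count level by level. With function symbols pair/2, succ/1, the terms of depth ≤ k are the 1 constant together with each function applied to depth-≤(k−1) tuples, so N_k = 1 + N_{k-1}^2 + N_{k-1}.
N_0 = 1
N_1 = 1 + 1^2 + 1 = 3
N_2 = 1 + 3^2 + 3 = 13

13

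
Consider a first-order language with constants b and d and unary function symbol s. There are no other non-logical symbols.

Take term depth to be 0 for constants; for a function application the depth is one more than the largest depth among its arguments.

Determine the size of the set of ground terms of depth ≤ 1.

4

Count level by level. With function symbols s/1, the terms of depth ≤ k are the 2 constants together with each function applied to depth-≤(k−1) tuples, so N_k = 2 + N_{k-1}.
N_0 = 2
N_1 = 2 + 2 = 4
Explicitly: b, d, s(b), s(d).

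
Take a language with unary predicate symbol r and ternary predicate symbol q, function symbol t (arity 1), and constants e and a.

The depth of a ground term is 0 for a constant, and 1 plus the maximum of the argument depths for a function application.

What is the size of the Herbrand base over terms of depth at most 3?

First count ground terms of depth ≤ 3.
Let N_k count ground terms of depth at most k. Each non-constant term of depth ≤ k is some function symbol applied to depth-≤(k−1) arguments, giving N_k = 2 + N_{k-1}.
N_0 = 2
N_1 = 2 + 2 = 4
N_2 = 2 + 4 = 6
N_3 = 2 + 6 = 8
Explicitly: e, a, t(e), t(a), t(t(e)), t(t(a)), t(t(t(e))), t(t(t(a))).
So |H| = 8.
For each predicate symbol, the number of ground atoms is |H| raised to its arity; summing:
  r: 8;  q: 8^3 = 512
Total ground atoms: 8 + 512 = 520.

520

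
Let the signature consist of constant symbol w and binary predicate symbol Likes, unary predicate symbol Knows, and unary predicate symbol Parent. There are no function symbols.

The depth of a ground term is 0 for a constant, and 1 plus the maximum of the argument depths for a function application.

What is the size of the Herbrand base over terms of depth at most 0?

First count ground terms of depth ≤ 0.
With no function symbols every ground term is a constant, so there is exactly 1 ground term at every depth bound.
N_0 = 1
Explicitly: w.
So |H| = 1.
For each predicate symbol, the number of ground atoms is |H| raised to its arity; summing:
  Likes: 1^2 = 1;  Knows: 1;  Parent: 1
Total ground atoms: 1 + 1 + 1 = 3.

3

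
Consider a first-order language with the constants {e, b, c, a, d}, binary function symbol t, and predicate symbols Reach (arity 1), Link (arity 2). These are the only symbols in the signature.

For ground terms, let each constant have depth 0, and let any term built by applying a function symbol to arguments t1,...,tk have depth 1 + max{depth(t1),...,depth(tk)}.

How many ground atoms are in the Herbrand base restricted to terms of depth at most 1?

930

First count ground terms of depth ≤ 1.
Let N_k = |{terms of depth ≤ k}|. Then N_0 = 5 and N_k = 5 + N_{k-1}^2 for k ≥ 1 (one summand per function symbol, arity giving the exponent).
N_0 = 5
N_1 = 5 + 5^2 = 30
So |H| = 30.
For each predicate symbol, the number of ground atoms is |H| raised to its arity; summing:
  Reach: 30;  Link: 30^2 = 900
Total ground atoms: 30 + 900 = 930.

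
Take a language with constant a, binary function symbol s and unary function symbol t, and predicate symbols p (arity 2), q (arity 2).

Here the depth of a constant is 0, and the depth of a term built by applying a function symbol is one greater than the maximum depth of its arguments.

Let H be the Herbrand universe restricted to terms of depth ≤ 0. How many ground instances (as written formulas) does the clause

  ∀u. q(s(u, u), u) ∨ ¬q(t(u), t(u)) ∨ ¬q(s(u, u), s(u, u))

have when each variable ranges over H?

Ground terms of depth ≤ 0:
  If N_k denotes the number of depth-≤k ground terms, the 1 constant gives N_0 = 1, and each function symbol of arity r contributes N_{k-1}^r new terms at level k: N_k = 1 + N_{k-1}^2 + N_{k-1}.
  N_0 = 1
  Explicitly: a.
So there is exactly 1 ground term available for substitution.
The variable u ranges independently over the available ground terms, and distinct assignments produce distinct instances.
Number of ground instances = 1.

1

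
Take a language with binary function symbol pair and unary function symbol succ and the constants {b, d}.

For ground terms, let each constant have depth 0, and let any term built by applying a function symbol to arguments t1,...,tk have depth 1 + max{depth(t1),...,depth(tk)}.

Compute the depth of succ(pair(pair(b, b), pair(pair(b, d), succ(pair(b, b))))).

5

depth(pair(b, b)) = 1 + max(0, 0) = 1
depth(pair(b, d)) = 1 + max(0, 0) = 1
depth(succ(pair(b, b))) = 1 + depth(pair(b, b)) = 1 + 1 = 2
depth(pair(pair(b, d), succ(pair(b, b)))) = 1 + max(1, 2) = 3
depth(pair(pair(b, b), pair(pair(b, d), succ(pair(b, b))))) = 1 + max(1, 3) = 4
depth(succ(pair(pair(b, b), pair(pair(b, d), succ(pair(b, b)))))) = 1 + depth(pair(pair(b, b), pair(pair(b, d), succ(pair(b, b))))) = 1 + 4 = 5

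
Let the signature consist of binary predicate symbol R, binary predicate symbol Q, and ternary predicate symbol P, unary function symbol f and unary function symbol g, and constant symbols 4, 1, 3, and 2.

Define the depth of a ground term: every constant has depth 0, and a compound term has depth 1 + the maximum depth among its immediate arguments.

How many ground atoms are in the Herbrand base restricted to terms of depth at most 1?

2016

First count ground terms of depth ≤ 1.
If N_k denotes the number of depth-≤k ground terms, the 4 constants give N_0 = 4, and each function symbol of arity r contributes N_{k-1}^r new terms at level k: N_k = 4 + N_{k-1} + N_{k-1}.
N_0 = 4
N_1 = 4 + 4 + 4 = 12
So |H| = 12.
Each predicate of arity r yields |H|^r ground atoms (one per choice of an r-tuple from H):
  R: 12^2 = 144;  Q: 12^2 = 144;  P: 12^3 = 1728
Total ground atoms: 144 + 144 + 1728 = 2016.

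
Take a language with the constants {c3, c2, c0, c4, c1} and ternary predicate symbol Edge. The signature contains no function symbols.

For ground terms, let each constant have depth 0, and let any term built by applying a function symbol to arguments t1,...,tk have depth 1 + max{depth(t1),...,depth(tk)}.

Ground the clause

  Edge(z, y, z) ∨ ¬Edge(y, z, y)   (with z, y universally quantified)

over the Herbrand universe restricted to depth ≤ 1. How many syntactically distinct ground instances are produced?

Ground terms of depth ≤ 1:
  With no function symbols every ground term is a constant, so there are exactly 5 ground terms at every depth bound.
  N_0 = 5
  N_1 = 5
So there are 5 ground terms available for substitution.
The body mentions every one of the 2 quantified variables; since ground terms form a free algebra, no two substitutions collapse to the same formula.
Number of ground instances = 5^2 = 25.

25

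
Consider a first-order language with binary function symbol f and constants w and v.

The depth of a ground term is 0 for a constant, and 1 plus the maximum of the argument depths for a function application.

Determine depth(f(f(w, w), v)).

2

depth(f(w, w)) = 1 + max(0, 0) = 1
depth(f(f(w, w), v)) = 1 + max(1, 0) = 2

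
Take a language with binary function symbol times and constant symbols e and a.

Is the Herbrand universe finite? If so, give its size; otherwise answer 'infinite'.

The signature has at least one function symbol (times, arity 2) and at least one constant (e).
Iterating times gives infinitely many distinct ground terms: e, times(e, e), times(times(e, e), times(e, e)), ...
So the Herbrand universe is infinite.

infinite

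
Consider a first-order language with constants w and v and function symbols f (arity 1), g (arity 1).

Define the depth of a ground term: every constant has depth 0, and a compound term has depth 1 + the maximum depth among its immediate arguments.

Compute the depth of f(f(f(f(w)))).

4

depth(f(w)) = 1 + depth(w) = 1 + 0 = 1
depth(f(f(w))) = 1 + depth(f(w)) = 1 + 1 = 2
depth(f(f(f(w)))) = 1 + depth(f(f(w))) = 1 + 2 = 3
depth(f(f(f(f(w))))) = 1 + depth(f(f(f(w)))) = 1 + 3 = 4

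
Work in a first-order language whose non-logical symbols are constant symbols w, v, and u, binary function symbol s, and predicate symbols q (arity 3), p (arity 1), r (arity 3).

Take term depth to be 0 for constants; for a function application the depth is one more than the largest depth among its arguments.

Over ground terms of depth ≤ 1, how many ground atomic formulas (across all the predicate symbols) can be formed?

First count ground terms of depth ≤ 1.
Write N_k for the number of ground terms of depth ≤ k. A term of depth ≤ k is either a constant or a function symbol applied to arguments of depth ≤ k−1, so N_k = 3 + N_{k-1}^2.
N_0 = 3
N_1 = 3 + 3^2 = 12
Explicitly: w, v, u, s(w, w), s(w, v), s(w, u), s(v, w), s(v, v), s(v, u), s(u, w), s(u, v), s(u, u).
So |H| = 12.
Each predicate of arity r yields |H|^r ground atoms (one per choice of an r-tuple from H):
  q: 12^3 = 1728;  p: 12;  r: 12^3 = 1728
Total ground atoms: 1728 + 12 + 1728 = 3468.

3468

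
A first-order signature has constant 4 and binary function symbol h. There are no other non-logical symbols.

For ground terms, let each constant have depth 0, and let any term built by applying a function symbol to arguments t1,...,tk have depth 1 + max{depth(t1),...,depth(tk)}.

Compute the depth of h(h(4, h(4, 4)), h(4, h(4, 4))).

depth(h(4, 4)) = 1 + max(0, 0) = 1
depth(h(4, h(4, 4))) = 1 + max(0, 1) = 2
depth(h(h(4, h(4, 4)), h(4, h(4, 4)))) = 1 + max(2, 2) = 3

3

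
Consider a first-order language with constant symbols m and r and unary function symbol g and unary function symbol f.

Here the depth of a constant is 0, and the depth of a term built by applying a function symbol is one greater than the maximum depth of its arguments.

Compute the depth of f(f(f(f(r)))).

4

depth(f(r)) = 1 + depth(r) = 1 + 0 = 1
depth(f(f(r))) = 1 + depth(f(r)) = 1 + 1 = 2
depth(f(f(f(r)))) = 1 + depth(f(f(r))) = 1 + 2 = 3
depth(f(f(f(f(r))))) = 1 + depth(f(f(f(r)))) = 1 + 3 = 4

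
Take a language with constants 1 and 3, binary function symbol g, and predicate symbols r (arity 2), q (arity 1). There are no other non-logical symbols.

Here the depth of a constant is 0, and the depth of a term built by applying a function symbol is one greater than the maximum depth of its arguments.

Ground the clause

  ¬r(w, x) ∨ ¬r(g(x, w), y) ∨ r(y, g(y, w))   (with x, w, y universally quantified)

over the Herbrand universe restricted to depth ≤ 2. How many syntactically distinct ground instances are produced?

54872

Ground terms of depth ≤ 2:
  If N_k denotes the number of depth-≤k ground terms, the 2 constants give N_0 = 2, and each function symbol of arity r contributes N_{k-1}^r new terms at level k: N_k = 2 + N_{k-1}^2.
  N_0 = 2
  N_1 = 2 + 2^2 = 6
  N_2 = 2 + 6^2 = 38
So there are 38 ground terms available for substitution.
There are 3 variables to instantiate (x, w, y), each occurring in at least one literal, so different choices give different ground instances.
Number of ground instances = 38^3 = 54872.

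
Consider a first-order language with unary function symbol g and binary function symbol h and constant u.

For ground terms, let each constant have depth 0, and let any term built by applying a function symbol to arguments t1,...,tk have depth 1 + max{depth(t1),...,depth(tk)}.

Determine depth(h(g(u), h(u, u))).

depth(g(u)) = 1 + depth(u) = 1 + 0 = 1
depth(h(u, u)) = 1 + max(0, 0) = 1
depth(h(g(u), h(u, u))) = 1 + max(1, 1) = 2

2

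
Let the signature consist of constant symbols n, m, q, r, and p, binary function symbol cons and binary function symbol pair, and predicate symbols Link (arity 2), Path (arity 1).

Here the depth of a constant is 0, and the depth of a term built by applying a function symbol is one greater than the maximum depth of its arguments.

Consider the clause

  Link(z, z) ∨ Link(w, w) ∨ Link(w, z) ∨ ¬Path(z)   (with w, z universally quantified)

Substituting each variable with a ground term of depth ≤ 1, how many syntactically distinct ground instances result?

3025

Ground terms of depth ≤ 1:
  Let N_k = |{terms of depth ≤ k}|. Then N_0 = 5 and N_k = 5 + N_{k-1}^2 + N_{k-1}^2 for k ≥ 1 (one summand per function symbol, arity giving the exponent).
  N_0 = 5
  N_1 = 5 + 5^2 + 5^2 = 55
So there are 55 ground terms available for substitution.
There are 2 variables to instantiate (w, z), each occurring in at least one literal, so different choices give different ground instances.
Number of ground instances = 55^2 = 3025.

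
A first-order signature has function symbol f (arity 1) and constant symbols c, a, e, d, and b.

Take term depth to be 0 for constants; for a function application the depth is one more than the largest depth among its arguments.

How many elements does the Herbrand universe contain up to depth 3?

20

If N_k denotes the number of depth-≤k ground terms, the 5 constants give N_0 = 5, and each function symbol of arity r contributes N_{k-1}^r new terms at level k: N_k = 5 + N_{k-1}.
N_0 = 5
N_1 = 5 + 5 = 10
N_2 = 5 + 10 = 15
N_3 = 5 + 15 = 20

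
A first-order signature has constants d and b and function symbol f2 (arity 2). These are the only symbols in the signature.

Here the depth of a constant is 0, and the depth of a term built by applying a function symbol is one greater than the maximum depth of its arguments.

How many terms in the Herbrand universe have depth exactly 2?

32

Count level by level. With function symbols f2/2, the terms of depth ≤ k are the 2 constants together with each function applied to depth-≤(k−1) tuples, so N_k = 2 + N_{k-1}^2.
N_0 = 2
N_1 = 2 + 2^2 = 6
N_2 = 2 + 6^2 = 38
Terms of depth exactly 2: N_2 − N_1 = 38 − 6 = 32.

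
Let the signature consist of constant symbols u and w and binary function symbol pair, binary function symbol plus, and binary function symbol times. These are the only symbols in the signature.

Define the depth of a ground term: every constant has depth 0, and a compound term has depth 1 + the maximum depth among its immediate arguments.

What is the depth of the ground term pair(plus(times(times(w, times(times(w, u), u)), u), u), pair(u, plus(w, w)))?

6

depth(times(w, u)) = 1 + max(0, 0) = 1
depth(times(times(w, u), u)) = 1 + max(1, 0) = 2
depth(times(w, times(times(w, u), u))) = 1 + max(0, 2) = 3
depth(times(times(w, times(times(w, u), u)), u)) = 1 + max(3, 0) = 4
depth(plus(times(times(w, times(times(w, u), u)), u), u)) = 1 + max(4, 0) = 5
depth(plus(w, w)) = 1 + max(0, 0) = 1
depth(pair(u, plus(w, w))) = 1 + max(0, 1) = 2
depth(pair(plus(times(times(w, times(times(w, u), u)), u), u), pair(u, plus(w, w)))) = 1 + max(5, 2) = 6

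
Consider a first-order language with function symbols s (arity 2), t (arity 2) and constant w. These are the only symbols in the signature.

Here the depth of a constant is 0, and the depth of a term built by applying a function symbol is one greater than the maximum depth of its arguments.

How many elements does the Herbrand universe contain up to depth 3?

723

Let N_k = |{terms of depth ≤ k}|. Then N_0 = 1 and N_k = 1 + N_{k-1}^2 + N_{k-1}^2 for k ≥ 1 (one summand per function symbol, arity giving the exponent).
N_0 = 1
N_1 = 1 + 1^2 + 1^2 = 3
N_2 = 1 + 3^2 + 3^2 = 19
N_3 = 1 + 19^2 + 19^2 = 723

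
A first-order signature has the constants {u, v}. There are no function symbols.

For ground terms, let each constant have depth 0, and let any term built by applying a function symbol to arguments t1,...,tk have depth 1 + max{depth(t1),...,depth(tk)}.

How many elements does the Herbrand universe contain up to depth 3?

2

With no function symbols every ground term is a constant, so there are exactly 2 ground terms at every depth bound.
N_0 = 2
N_1 = 2
N_2 = 2
N_3 = 2
Explicitly: u, v.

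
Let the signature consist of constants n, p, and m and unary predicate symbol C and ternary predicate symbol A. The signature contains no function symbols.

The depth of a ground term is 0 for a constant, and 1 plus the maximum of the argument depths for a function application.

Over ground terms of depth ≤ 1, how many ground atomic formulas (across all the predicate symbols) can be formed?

30

First count ground terms of depth ≤ 1.
With no function symbols every ground term is a constant, so there are exactly 3 ground terms at every depth bound.
N_0 = 3
N_1 = 3
Explicitly: n, p, m.
So |H| = 3.
Each predicate of arity r yields |H|^r ground atoms (one per choice of an r-tuple from H):
  C: 3;  A: 3^3 = 27
Total ground atoms: 3 + 27 = 30.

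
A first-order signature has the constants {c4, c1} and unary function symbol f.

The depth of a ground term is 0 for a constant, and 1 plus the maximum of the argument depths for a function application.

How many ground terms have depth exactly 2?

Write N_k for the number of ground terms of depth ≤ k. A term of depth ≤ k is either a constant or a function symbol applied to arguments of depth ≤ k−1, so N_k = 2 + N_{k-1}.
N_0 = 2
N_1 = 2 + 2 = 4
N_2 = 2 + 4 = 6
Terms of depth exactly 2: N_2 − N_1 = 6 − 4 = 2.

2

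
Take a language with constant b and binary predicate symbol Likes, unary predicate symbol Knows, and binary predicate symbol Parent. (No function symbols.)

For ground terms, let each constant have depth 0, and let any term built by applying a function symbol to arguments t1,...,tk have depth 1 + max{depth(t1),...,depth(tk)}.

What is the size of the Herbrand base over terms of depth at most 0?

First count ground terms of depth ≤ 0.
With no function symbols every ground term is a constant, so there is exactly 1 ground term at every depth bound.
N_0 = 1
Explicitly: b.
So |H| = 1.
For each predicate symbol, the number of ground atoms is |H| raised to its arity; summing:
  Likes: 1^2 = 1;  Knows: 1;  Parent: 1^2 = 1
Total ground atoms: 1 + 1 + 1 = 3.

3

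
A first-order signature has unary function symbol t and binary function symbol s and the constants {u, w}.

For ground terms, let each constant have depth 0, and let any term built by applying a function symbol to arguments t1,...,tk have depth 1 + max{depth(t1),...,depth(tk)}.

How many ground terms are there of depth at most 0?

2

If N_k denotes the number of depth-≤k ground terms, the 2 constants give N_0 = 2, and each function symbol of arity r contributes N_{k-1}^r new terms at level k: N_k = 2 + N_{k-1} + N_{k-1}^2.
N_0 = 2
Explicitly: u, w.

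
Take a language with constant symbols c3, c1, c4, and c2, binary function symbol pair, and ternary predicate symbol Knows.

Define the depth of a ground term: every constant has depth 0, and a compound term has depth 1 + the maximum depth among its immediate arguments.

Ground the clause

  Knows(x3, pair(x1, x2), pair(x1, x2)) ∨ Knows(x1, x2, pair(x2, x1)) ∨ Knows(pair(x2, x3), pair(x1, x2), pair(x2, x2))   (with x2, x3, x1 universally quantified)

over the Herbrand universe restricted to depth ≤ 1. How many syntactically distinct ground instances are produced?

Ground terms of depth ≤ 1:
  Let N_k = |{terms of depth ≤ k}|. Then N_0 = 4 and N_k = 4 + N_{k-1}^2 for k ≥ 1 (one summand per function symbol, arity giving the exponent).
  N_0 = 4
  N_1 = 4 + 4^2 = 20
So there are 20 ground terms available for substitution.
The clause has 3 distinct variables (x2, x3, x1), each appearing in the body. In the free term algebra distinct substitutions yield syntactically distinct ground instances.
Number of ground instances = 20^3 = 8000.

8000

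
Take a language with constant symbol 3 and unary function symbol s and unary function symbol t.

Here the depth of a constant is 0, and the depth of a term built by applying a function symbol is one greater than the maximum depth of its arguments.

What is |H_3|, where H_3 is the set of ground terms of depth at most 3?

If N_k denotes the number of depth-≤k ground terms, the 1 constant gives N_0 = 1, and each function symbol of arity r contributes N_{k-1}^r new terms at level k: N_k = 1 + N_{k-1} + N_{k-1}.
N_0 = 1
N_1 = 1 + 1 + 1 = 3
N_2 = 1 + 3 + 3 = 7
N_3 = 1 + 7 + 7 = 15

15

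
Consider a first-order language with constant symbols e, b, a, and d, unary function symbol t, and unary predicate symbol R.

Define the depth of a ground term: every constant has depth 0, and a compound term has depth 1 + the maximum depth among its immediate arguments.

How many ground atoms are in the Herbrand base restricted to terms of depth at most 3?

First count ground terms of depth ≤ 3.
Let N_k count ground terms of depth at most k. Each non-constant term of depth ≤ k is some function symbol applied to depth-≤(k−1) arguments, giving N_k = 4 + N_{k-1}.
N_0 = 4
N_1 = 4 + 4 = 8
N_2 = 4 + 8 = 12
N_3 = 4 + 12 = 16
So |H| = 16.
For each predicate symbol, the number of ground atoms is |H| raised to its arity; summing:
  R: 16
Total ground atoms: 16.

16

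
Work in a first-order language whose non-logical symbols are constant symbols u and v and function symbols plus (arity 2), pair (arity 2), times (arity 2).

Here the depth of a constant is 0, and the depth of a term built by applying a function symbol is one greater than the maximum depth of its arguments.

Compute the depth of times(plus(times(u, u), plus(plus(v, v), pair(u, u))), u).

depth(times(u, u)) = 1 + max(0, 0) = 1
depth(plus(v, v)) = 1 + max(0, 0) = 1
depth(pair(u, u)) = 1 + max(0, 0) = 1
depth(plus(plus(v, v), pair(u, u))) = 1 + max(1, 1) = 2
depth(plus(times(u, u), plus(plus(v, v), pair(u, u)))) = 1 + max(1, 2) = 3
depth(times(plus(times(u, u), plus(plus(v, v), pair(u, u))), u)) = 1 + max(3, 0) = 4

4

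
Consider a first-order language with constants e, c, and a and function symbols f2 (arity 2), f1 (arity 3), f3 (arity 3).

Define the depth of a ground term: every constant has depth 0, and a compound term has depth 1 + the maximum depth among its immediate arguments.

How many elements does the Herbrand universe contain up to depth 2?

Let N_k count ground terms of depth at most k. Each non-constant term of depth ≤ k is some function symbol applied to depth-≤(k−1) arguments, giving N_k = 3 + N_{k-1}^2 + N_{k-1}^3 + N_{k-1}^3.
N_0 = 3
N_1 = 3 + 3^2 + 3^3 + 3^3 = 66
N_2 = 3 + 66^2 + 66^3 + 66^3 = 579351

579351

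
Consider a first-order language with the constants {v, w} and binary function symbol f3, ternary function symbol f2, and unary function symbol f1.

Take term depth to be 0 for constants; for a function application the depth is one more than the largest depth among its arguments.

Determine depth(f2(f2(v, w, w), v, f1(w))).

2

depth(f2(v, w, w)) = 1 + max(0, 0, 0) = 1
depth(f1(w)) = 1 + depth(w) = 1 + 0 = 1
depth(f2(f2(v, w, w), v, f1(w))) = 1 + max(1, 0, 1) = 2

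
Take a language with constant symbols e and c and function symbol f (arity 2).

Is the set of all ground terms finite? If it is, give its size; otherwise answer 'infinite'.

infinite

The signature has at least one function symbol (f, arity 2) and at least one constant (e).
Iterating f gives infinitely many distinct ground terms: e, f(e, e), f(f(e, e), f(e, e)), ...
So the Herbrand universe is infinite.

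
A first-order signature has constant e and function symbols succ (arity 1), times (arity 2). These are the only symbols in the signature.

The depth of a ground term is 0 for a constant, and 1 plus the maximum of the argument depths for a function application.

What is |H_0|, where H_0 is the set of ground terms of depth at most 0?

1

Let N_k = |{terms of depth ≤ k}|. Then N_0 = 1 and N_k = 1 + N_{k-1} + N_{k-1}^2 for k ≥ 1 (one summand per function symbol, arity giving the exponent).
N_0 = 1
Explicitly: e.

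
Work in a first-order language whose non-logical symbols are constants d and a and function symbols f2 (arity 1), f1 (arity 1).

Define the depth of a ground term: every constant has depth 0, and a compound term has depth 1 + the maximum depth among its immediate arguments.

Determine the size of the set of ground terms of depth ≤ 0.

2

If N_k denotes the number of depth-≤k ground terms, the 2 constants give N_0 = 2, and each function symbol of arity r contributes N_{k-1}^r new terms at level k: N_k = 2 + N_{k-1} + N_{k-1}.
N_0 = 2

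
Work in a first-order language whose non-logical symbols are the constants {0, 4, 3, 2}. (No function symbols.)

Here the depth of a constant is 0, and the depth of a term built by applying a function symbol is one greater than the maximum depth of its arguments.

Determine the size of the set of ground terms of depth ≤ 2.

With no function symbols every ground term is a constant, so there are exactly 4 ground terms at every depth bound.
N_0 = 4
N_1 = 4
N_2 = 4
Explicitly: 0, 4, 3, 2.

4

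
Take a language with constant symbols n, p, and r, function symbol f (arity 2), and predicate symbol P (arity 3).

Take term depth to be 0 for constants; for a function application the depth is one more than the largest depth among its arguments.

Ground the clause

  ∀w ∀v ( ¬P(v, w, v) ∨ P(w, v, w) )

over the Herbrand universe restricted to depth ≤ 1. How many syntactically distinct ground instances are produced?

144

Ground terms of depth ≤ 1:
  If N_k denotes the number of depth-≤k ground terms, the 3 constants give N_0 = 3, and each function symbol of arity r contributes N_{k-1}^r new terms at level k: N_k = 3 + N_{k-1}^2.
  N_0 = 3
  N_1 = 3 + 3^2 = 12
So there are 12 ground terms available for substitution.
There are 2 variables to instantiate (w, v), each occurring in at least one literal, so different choices give different ground instances.
Number of ground instances = 12^2 = 144.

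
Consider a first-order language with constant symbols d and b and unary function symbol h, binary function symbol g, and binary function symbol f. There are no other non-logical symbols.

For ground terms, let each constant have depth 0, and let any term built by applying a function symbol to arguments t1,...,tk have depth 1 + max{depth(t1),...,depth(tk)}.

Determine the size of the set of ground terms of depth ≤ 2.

302

If N_k denotes the number of depth-≤k ground terms, the 2 constants give N_0 = 2, and each function symbol of arity r contributes N_{k-1}^r new terms at level k: N_k = 2 + N_{k-1} + N_{k-1}^2 + N_{k-1}^2.
N_0 = 2
N_1 = 2 + 2 + 2^2 + 2^2 = 12
N_2 = 2 + 12 + 12^2 + 12^2 = 302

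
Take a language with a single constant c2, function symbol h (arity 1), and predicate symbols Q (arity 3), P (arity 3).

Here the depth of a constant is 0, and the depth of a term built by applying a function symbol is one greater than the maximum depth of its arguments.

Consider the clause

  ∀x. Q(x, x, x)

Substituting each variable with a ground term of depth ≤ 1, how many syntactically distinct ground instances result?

2

Ground terms of depth ≤ 1:
  Count level by level. With function symbols h/1, the terms of depth ≤ k are the 1 constant together with each function applied to depth-≤(k−1) tuples, so N_k = 1 + N_{k-1}.
  N_0 = 1
  N_1 = 1 + 1 = 2
  Explicitly: c2, h(c2).
So there are 2 ground terms available for substitution.
The variable x ranges independently over the available ground terms, and distinct assignments produce distinct instances.
Number of ground instances = 2.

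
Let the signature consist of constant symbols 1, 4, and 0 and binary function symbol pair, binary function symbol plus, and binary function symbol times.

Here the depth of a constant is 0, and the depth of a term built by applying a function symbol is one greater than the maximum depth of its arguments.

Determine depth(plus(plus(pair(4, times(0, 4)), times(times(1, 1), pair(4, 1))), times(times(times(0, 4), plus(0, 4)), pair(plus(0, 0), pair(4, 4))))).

depth(times(0, 4)) = 1 + max(0, 0) = 1
depth(pair(4, times(0, 4))) = 1 + max(0, 1) = 2
depth(times(1, 1)) = 1 + max(0, 0) = 1
depth(pair(4, 1)) = 1 + max(0, 0) = 1
depth(times(times(1, 1), pair(4, 1))) = 1 + max(1, 1) = 2
depth(plus(pair(4, times(0, 4)), times(times(1, 1), pair(4, 1)))) = 1 + max(2, 2) = 3
depth(plus(0, 4)) = 1 + max(0, 0) = 1
depth(times(times(0, 4), plus(0, 4))) = 1 + max(1, 1) = 2
depth(plus(0, 0)) = 1 + max(0, 0) = 1
depth(pair(4, 4)) = 1 + max(0, 0) = 1
depth(pair(plus(0, 0), pair(4, 4))) = 1 + max(1, 1) = 2
depth(times(times(times(0, 4), plus(0, 4)), pair(plus(0, 0), pair(4, 4)))) = 1 + max(2, 2) = 3
depth(plus(plus(pair(4, times(0, 4)), times(times(1, 1), pair(4, 1))), times(times(times(0, 4), plus(0, 4)), pair(plus(0, 0), pair(4, 4))))) = 1 + max(3, 3) = 4

4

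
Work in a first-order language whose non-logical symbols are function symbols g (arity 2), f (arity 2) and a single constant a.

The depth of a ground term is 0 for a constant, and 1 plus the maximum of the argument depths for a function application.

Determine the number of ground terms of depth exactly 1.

2

Write N_k for the number of ground terms of depth ≤ k. A term of depth ≤ k is either a constant or a function symbol applied to arguments of depth ≤ k−1, so N_k = 1 + N_{k-1}^2 + N_{k-1}^2.
N_0 = 1
N_1 = 1 + 1^2 + 1^2 = 3
Terms of depth exactly 1: N_1 − N_0 = 3 − 1 = 2.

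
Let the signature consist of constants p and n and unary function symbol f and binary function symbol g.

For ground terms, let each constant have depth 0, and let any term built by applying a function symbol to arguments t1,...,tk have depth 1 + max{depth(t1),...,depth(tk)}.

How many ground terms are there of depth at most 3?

5552

Write N_k for the number of ground terms of depth ≤ k. A term of depth ≤ k is either a constant or a function symbol applied to arguments of depth ≤ k−1, so N_k = 2 + N_{k-1} + N_{k-1}^2.
N_0 = 2
N_1 = 2 + 2 + 2^2 = 8
N_2 = 2 + 8 + 8^2 = 74
N_3 = 2 + 74 + 74^2 = 5552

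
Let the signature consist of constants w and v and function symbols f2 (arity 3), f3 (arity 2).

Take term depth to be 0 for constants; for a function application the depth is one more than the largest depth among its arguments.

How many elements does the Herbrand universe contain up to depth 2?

2942

If N_k denotes the number of depth-≤k ground terms, the 2 constants give N_0 = 2, and each function symbol of arity r contributes N_{k-1}^r new terms at level k: N_k = 2 + N_{k-1}^3 + N_{k-1}^2.
N_0 = 2
N_1 = 2 + 2^3 + 2^2 = 14
N_2 = 2 + 14^3 + 14^2 = 2942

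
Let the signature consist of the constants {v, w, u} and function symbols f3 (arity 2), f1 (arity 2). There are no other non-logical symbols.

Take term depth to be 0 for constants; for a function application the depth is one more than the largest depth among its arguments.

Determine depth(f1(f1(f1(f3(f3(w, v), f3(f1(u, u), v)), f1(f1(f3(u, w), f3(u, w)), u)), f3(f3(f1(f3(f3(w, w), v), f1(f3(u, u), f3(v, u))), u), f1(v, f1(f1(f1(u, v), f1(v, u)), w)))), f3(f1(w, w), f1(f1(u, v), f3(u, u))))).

depth(f3(w, v)) = 1 + max(0, 0) = 1
depth(f1(u, u)) = 1 + max(0, 0) = 1
depth(f3(f1(u, u), v)) = 1 + max(1, 0) = 2
depth(f3(f3(w, v), f3(f1(u, u), v))) = 1 + max(1, 2) = 3
depth(f3(u, w)) = 1 + max(0, 0) = 1
depth(f1(f3(u, w), f3(u, w))) = 1 + max(1, 1) = 2
depth(f1(f1(f3(u, w), f3(u, w)), u)) = 1 + max(2, 0) = 3
depth(f1(f3(f3(w, v), f3(f1(u, u), v)), f1(f1(f3(u, w), f3(u, w)), u))) = 1 + max(3, 3) = 4
depth(f3(w, w)) = 1 + max(0, 0) = 1
depth(f3(f3(w, w), v)) = 1 + max(1, 0) = 2
depth(f3(u, u)) = 1 + max(0, 0) = 1
depth(f3(v, u)) = 1 + max(0, 0) = 1
depth(f1(f3(u, u), f3(v, u))) = 1 + max(1, 1) = 2
depth(f1(f3(f3(w, w), v), f1(f3(u, u), f3(v, u)))) = 1 + max(2, 2) = 3
depth(f3(f1(f3(f3(w, w), v), f1(f3(u, u), f3(v, u))), u)) = 1 + max(3, 0) = 4
depth(f1(u, v)) = 1 + max(0, 0) = 1
depth(f1(v, u)) = 1 + max(0, 0) = 1
depth(f1(f1(u, v), f1(v, u))) = 1 + max(1, 1) = 2
depth(f1(f1(f1(u, v), f1(v, u)), w)) = 1 + max(2, 0) = 3
depth(f1(v, f1(f1(f1(u, v), f1(v, u)), w))) = 1 + max(0, 3) = 4
depth(f3(f3(f1(f3(f3(w, w), v), f1(f3(u, u), f3(v, u))), u), f1(v, f1(f1(f1(u, v), f1(v, u)), w)))) = 1 + max(4, 4) = 5
depth(f1(f1(f3(f3(w, v), f3(f1(u, u), v)), f1(f1(f3(u, w), f3(u, w)), u)), f3(f3(f1(f3(f3(w, w), v), f1(f3(u, u), f3(v, u))), u), f1(v, f1(f1(f1(u, v), f1(v, u)), w))))) = 1 + max(4, 5) = 6
depth(f1(w, w)) = 1 + max(0, 0) = 1
depth(f1(f1(u, v), f3(u, u))) = 1 + max(1, 1) = 2
depth(f3(f1(w, w), f1(f1(u, v), f3(u, u)))) = 1 + max(1, 2) = 3
depth(f1(f1(f1(f3(f3(w, v), f3(f1(u, u), v)), f1(f1(f3(u, w), f3(u, w)), u)), f3(f3(f1(f3(f3(w, w), v), f1(f3(u, u), f3(v, u))), u), f1(v, f1(f1(f1(u, v), f1(v, u)), w)))), f3(f1(w, w), f1(f1(u, v), f3(u, u))))) = 1 + max(6, 3) = 7

7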